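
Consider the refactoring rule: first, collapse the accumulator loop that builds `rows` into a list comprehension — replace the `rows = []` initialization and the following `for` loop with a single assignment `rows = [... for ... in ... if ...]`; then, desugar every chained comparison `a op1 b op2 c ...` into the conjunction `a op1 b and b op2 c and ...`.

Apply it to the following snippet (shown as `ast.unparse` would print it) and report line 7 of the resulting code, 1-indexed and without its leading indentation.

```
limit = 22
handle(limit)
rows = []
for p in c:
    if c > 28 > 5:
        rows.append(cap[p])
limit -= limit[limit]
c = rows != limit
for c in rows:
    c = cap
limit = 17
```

c = cap

Transformed code:
limit = 22
handle(limit)
rows = [cap[p] for p in c if c > 28 and 28 > 5]
limit -= limit[limit]
c = rows != limit
for c in rows:
    c = cap
limit = 17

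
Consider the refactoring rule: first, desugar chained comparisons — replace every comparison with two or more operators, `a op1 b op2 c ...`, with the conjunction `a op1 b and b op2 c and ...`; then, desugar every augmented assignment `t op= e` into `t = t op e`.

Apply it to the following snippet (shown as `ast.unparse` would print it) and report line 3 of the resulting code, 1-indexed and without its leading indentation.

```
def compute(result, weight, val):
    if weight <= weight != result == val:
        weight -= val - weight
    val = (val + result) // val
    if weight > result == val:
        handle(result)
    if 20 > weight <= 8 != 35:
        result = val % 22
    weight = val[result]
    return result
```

Transformed code:
def compute(result, weight, val):
    if weight <= weight and weight != result and (result == val):
        weight = weight - (val - weight)
    val = (val + result) // val
    if weight > result and result == val:
        handle(result)
    if 20 > weight and weight <= 8 and (8 != 35):
        result = val % 22
    weight = val[result]
    return result

weight = weight - (val - weight)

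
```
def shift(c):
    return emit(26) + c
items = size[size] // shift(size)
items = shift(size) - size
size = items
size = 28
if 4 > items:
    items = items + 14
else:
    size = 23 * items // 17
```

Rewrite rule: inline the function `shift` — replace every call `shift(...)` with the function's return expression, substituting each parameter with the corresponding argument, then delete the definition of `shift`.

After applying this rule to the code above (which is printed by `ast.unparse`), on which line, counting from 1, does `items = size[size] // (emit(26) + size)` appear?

1

Transformed code:
items = size[size] // (emit(26) + size)
items = emit(26) + size - size
size = items
size = 28
if 4 > items:
    items = items + 14
else:
    size = 23 * items // 17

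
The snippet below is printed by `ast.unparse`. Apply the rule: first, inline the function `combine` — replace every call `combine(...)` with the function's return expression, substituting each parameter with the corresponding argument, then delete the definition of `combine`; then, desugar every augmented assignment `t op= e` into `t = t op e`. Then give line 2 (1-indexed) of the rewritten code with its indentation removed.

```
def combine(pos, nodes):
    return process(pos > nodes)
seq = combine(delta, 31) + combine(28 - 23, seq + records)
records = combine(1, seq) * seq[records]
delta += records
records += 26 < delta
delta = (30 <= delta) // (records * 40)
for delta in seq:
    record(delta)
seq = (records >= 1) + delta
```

records = process(1 > seq) * seq[records]

Transformed code:
seq = process(delta > 31) + process(28 - 23 > seq + records)
records = process(1 > seq) * seq[records]
delta = delta + records
records = records + (26 < delta)
delta = (30 <= delta) // (records * 40)
for delta in seq:
    record(delta)
seq = (records >= 1) + delta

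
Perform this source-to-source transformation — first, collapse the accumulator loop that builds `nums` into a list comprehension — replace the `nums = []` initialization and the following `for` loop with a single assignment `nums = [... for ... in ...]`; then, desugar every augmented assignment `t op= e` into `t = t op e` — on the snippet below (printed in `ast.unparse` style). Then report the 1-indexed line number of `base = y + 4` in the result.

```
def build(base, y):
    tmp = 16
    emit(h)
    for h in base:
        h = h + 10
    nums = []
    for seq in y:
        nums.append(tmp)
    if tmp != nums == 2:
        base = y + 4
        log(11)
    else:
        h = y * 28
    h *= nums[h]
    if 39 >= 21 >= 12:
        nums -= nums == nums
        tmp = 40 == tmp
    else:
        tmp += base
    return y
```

Transformed code:
def build(base, y):
    tmp = 16
    emit(h)
    for h in base:
        h = h + 10
    nums = [tmp for seq in y]
    if tmp != nums == 2:
        base = y + 4
        log(11)
    else:
        h = y * 28
    h = h * nums[h]
    if 39 >= 21 >= 12:
        nums = nums - (nums == nums)
        tmp = 40 == tmp
    else:
        tmp = tmp + base
    return y

8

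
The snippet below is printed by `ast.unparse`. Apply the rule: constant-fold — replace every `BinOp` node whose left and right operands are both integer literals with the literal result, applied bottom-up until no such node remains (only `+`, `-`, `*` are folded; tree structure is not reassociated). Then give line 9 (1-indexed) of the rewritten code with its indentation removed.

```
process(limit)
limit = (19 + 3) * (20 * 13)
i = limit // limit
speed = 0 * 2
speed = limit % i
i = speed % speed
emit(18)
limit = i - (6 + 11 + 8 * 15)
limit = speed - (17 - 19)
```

limit = speed - -2

Transformed code:
process(limit)
limit = 5720
i = limit // limit
speed = 0
speed = limit % i
i = speed % speed
emit(18)
limit = i - 137
limit = speed - -2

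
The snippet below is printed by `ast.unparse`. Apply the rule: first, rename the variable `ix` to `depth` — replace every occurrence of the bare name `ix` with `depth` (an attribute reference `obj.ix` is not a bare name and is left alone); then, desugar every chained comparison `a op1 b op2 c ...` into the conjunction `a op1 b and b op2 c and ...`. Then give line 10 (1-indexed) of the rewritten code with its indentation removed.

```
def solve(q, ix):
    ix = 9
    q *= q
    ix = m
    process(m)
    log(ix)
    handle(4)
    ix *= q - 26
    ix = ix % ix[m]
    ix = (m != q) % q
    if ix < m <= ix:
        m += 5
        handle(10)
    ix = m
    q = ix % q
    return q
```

depth = (m != q) % q

Transformed code:
def solve(q, depth):
    depth = 9
    q *= q
    depth = m
    process(m)
    log(depth)
    handle(4)
    depth *= q - 26
    depth = depth % depth[m]
    depth = (m != q) % q
    if depth < m and m <= depth:
        m += 5
        handle(10)
    depth = m
    q = depth % q
    return q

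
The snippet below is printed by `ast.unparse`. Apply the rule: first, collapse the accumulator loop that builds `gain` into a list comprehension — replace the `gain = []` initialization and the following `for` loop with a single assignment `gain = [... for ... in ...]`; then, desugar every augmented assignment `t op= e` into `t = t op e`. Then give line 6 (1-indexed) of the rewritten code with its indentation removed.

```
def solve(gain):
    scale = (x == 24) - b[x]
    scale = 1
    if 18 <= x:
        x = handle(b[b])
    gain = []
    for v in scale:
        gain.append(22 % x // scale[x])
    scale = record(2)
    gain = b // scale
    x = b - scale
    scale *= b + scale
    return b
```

gain = [22 % x // scale[x] for v in scale]

Transformed code:
def solve(gain):
    scale = (x == 24) - b[x]
    scale = 1
    if 18 <= x:
        x = handle(b[b])
    gain = [22 % x // scale[x] for v in scale]
    scale = record(2)
    gain = b // scale
    x = b - scale
    scale = scale * (b + scale)
    return b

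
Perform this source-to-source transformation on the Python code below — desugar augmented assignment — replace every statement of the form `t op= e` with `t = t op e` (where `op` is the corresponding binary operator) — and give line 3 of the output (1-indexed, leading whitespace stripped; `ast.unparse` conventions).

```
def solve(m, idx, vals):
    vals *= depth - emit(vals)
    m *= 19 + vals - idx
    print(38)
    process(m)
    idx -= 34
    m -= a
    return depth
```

Transformed code:
def solve(m, idx, vals):
    vals = vals * (depth - emit(vals))
    m = m * (19 + vals - idx)
    print(38)
    process(m)
    idx = idx - 34
    m = m - a
    return depth

m = m * (19 + vals - idx)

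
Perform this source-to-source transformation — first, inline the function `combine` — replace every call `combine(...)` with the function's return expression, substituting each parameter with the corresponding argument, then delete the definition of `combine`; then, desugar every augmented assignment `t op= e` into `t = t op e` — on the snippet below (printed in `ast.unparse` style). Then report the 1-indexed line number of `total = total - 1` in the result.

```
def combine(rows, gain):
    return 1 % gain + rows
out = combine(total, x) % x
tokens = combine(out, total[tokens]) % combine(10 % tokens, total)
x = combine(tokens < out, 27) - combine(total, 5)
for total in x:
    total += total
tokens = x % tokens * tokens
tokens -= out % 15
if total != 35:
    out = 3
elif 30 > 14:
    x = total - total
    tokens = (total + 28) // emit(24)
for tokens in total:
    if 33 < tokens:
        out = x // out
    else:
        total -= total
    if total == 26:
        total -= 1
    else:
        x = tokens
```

19

Transformed code:
out = (1 % x + total) % x
tokens = (1 % total[tokens] + out) % (1 % total + 10 % tokens)
x = 1 % 27 + (tokens < out) - (1 % 5 + total)
for total in x:
    total = total + total
tokens = x % tokens * tokens
tokens = tokens - out % 15
if total != 35:
    out = 3
elif 30 > 14:
    x = total - total
    tokens = (total + 28) // emit(24)
for tokens in total:
    if 33 < tokens:
        out = x // out
    else:
        total = total - total
    if total == 26:
        total = total - 1
    else:
        x = tokens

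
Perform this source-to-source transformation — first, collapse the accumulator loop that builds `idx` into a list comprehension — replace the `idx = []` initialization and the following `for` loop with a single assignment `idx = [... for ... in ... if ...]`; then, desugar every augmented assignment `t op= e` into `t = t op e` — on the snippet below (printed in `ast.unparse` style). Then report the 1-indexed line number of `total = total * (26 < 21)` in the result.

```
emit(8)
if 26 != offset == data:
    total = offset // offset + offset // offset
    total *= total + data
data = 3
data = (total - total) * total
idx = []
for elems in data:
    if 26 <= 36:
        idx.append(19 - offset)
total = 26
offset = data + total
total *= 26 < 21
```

10

Transformed code:
emit(8)
if 26 != offset == data:
    total = offset // offset + offset // offset
    total = total * (total + data)
data = 3
data = (total - total) * total
idx = [19 - offset for elems in data if 26 <= 36]
total = 26
offset = data + total
total = total * (26 < 21)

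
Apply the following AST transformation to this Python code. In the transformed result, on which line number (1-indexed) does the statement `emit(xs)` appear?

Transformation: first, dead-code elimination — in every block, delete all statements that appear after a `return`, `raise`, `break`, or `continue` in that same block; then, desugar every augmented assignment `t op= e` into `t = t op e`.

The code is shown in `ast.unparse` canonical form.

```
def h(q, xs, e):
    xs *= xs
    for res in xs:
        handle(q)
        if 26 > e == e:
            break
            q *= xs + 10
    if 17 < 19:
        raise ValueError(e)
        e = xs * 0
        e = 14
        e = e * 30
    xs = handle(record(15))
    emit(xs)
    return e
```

Transformed code:
def h(q, xs, e):
    xs = xs * xs
    for res in xs:
        handle(q)
        if 26 > e == e:
            break
    if 17 < 19:
        raise ValueError(e)
    xs = handle(record(15))
    emit(xs)
    return e

10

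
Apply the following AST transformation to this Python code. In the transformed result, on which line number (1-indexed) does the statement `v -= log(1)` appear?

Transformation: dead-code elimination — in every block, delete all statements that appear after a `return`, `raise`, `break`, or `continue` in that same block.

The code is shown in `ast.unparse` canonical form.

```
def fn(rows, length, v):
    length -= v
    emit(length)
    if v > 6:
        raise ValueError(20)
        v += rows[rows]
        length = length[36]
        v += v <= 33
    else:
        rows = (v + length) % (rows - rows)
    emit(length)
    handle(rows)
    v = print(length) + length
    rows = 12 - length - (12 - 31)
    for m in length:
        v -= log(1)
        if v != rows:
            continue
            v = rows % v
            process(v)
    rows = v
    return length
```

13

Transformed code:
def fn(rows, length, v):
    length -= v
    emit(length)
    if v > 6:
        raise ValueError(20)
    else:
        rows = (v + length) % (rows - rows)
    emit(length)
    handle(rows)
    v = print(length) + length
    rows = 12 - length - (12 - 31)
    for m in length:
        v -= log(1)
        if v != rows:
            continue
    rows = v
    return length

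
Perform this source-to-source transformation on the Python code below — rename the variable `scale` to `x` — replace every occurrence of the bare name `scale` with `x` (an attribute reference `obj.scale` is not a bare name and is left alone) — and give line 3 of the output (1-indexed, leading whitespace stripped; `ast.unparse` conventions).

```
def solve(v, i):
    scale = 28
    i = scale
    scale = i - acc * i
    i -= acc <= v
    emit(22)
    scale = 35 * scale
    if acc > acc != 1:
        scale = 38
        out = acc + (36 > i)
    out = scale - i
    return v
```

Transformed code:
def solve(v, i):
    x = 28
    i = x
    x = i - acc * i
    i -= acc <= v
    emit(22)
    x = 35 * x
    if acc > acc != 1:
        x = 38
        out = acc + (36 > i)
    out = x - i
    return v

i = x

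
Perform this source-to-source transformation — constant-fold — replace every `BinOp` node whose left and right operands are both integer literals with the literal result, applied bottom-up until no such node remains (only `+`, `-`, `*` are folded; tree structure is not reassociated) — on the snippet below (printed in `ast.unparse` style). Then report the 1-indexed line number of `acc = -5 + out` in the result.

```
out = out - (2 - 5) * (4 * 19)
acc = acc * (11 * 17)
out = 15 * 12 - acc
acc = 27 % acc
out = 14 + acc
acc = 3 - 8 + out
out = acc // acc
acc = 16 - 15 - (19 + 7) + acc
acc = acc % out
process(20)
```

Transformed code:
out = out - -228
acc = acc * 187
out = 180 - acc
acc = 27 % acc
out = 14 + acc
acc = -5 + out
out = acc // acc
acc = -25 + acc
acc = acc % out
process(20)

6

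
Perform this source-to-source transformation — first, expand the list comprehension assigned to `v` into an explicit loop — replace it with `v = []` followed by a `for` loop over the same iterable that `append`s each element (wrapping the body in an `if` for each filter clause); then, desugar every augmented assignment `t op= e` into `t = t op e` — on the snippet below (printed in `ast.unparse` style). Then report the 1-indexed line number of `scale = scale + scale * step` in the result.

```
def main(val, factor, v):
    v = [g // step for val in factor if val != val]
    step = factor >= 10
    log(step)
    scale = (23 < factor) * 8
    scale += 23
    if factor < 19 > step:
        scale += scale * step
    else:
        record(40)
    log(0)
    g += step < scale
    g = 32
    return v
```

Transformed code:
def main(val, factor, v):
    v = []
    for val in factor:
        if val != val:
            v.append(g // step)
    step = factor >= 10
    log(step)
    scale = (23 < factor) * 8
    scale = scale + 23
    if factor < 19 > step:
        scale = scale + scale * step
    else:
        record(40)
    log(0)
    g = g + (step < scale)
    g = 32
    return v

11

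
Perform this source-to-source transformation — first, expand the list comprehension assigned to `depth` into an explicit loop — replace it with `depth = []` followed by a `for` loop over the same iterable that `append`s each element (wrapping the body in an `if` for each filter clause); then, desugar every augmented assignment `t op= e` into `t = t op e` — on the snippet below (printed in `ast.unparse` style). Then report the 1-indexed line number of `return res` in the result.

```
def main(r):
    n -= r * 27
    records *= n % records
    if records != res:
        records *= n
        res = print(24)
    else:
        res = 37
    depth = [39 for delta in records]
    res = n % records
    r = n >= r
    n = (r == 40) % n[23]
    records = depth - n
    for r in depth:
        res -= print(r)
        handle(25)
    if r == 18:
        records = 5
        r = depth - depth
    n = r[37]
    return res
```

Transformed code:
def main(r):
    n = n - r * 27
    records = records * (n % records)
    if records != res:
        records = records * n
        res = print(24)
    else:
        res = 37
    depth = []
    for delta in records:
        depth.append(39)
    res = n % records
    r = n >= r
    n = (r == 40) % n[23]
    records = depth - n
    for r in depth:
        res = res - print(r)
        handle(25)
    if r == 18:
        records = 5
        r = depth - depth
    n = r[37]
    return res

23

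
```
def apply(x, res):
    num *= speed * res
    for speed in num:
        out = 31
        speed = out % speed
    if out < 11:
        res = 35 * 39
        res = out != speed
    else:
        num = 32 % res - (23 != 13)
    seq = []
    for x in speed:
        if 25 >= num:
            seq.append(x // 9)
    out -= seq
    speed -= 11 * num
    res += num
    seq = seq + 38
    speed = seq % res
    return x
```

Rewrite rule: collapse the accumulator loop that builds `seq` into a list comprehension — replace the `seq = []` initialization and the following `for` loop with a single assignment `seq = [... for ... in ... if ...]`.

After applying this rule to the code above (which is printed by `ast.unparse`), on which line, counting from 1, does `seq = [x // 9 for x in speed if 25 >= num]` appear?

11

Transformed code:
def apply(x, res):
    num *= speed * res
    for speed in num:
        out = 31
        speed = out % speed
    if out < 11:
        res = 35 * 39
        res = out != speed
    else:
        num = 32 % res - (23 != 13)
    seq = [x // 9 for x in speed if 25 >= num]
    out -= seq
    speed -= 11 * num
    res += num
    seq = seq + 38
    speed = seq % res
    return x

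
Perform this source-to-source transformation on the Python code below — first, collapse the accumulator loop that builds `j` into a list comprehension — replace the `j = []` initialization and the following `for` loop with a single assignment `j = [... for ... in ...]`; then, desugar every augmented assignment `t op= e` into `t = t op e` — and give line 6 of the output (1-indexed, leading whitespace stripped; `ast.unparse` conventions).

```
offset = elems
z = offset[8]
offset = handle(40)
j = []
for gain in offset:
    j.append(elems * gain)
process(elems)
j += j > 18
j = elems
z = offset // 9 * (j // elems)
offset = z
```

j = j + (j > 18)

Transformed code:
offset = elems
z = offset[8]
offset = handle(40)
j = [elems * gain for gain in offset]
process(elems)
j = j + (j > 18)
j = elems
z = offset // 9 * (j // elems)
offset = z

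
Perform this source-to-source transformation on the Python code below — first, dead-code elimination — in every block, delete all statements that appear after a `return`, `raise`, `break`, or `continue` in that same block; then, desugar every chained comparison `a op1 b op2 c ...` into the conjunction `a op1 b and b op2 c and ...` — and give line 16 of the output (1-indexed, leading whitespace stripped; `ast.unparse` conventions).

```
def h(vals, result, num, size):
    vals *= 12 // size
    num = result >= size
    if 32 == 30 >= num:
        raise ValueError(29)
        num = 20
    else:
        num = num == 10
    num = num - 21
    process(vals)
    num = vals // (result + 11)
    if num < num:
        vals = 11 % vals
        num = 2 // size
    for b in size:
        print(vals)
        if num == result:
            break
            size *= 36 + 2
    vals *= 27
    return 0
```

if num == result:

Transformed code:
def h(vals, result, num, size):
    vals *= 12 // size
    num = result >= size
    if 32 == 30 and 30 >= num:
        raise ValueError(29)
    else:
        num = num == 10
    num = num - 21
    process(vals)
    num = vals // (result + 11)
    if num < num:
        vals = 11 % vals
        num = 2 // size
    for b in size:
        print(vals)
        if num == result:
            break
    vals *= 27
    return 0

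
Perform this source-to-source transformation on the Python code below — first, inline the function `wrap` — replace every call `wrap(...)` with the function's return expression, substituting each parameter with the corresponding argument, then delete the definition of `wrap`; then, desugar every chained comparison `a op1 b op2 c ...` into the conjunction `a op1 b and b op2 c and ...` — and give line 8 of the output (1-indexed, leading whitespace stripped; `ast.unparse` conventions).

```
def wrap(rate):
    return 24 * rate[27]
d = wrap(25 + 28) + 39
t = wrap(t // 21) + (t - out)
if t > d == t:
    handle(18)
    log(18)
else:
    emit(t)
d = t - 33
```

d = t - 33

Transformed code:
d = 24 * (25 + 28)[27] + 39
t = 24 * (t // 21)[27] + (t - out)
if t > d and d == t:
    handle(18)
    log(18)
else:
    emit(t)
d = t - 33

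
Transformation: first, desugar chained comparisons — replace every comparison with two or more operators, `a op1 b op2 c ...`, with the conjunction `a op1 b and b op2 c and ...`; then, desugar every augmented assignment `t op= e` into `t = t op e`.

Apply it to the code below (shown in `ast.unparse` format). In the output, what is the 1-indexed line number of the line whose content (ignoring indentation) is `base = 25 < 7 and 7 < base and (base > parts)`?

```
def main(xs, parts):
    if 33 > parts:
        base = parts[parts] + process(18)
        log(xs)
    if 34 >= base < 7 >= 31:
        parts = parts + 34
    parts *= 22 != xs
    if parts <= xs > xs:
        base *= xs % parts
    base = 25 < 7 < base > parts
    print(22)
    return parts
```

Transformed code:
def main(xs, parts):
    if 33 > parts:
        base = parts[parts] + process(18)
        log(xs)
    if 34 >= base and base < 7 and (7 >= 31):
        parts = parts + 34
    parts = parts * (22 != xs)
    if parts <= xs and xs > xs:
        base = base * (xs % parts)
    base = 25 < 7 and 7 < base and (base > parts)
    print(22)
    return parts

10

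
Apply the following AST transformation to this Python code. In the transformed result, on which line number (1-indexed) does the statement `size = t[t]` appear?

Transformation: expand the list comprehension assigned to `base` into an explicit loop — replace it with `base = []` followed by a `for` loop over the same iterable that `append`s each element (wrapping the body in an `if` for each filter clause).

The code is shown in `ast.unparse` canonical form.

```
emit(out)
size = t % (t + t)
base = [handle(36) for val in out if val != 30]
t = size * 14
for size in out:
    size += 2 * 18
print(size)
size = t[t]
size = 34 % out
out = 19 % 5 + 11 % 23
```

Transformed code:
emit(out)
size = t % (t + t)
base = []
for val in out:
    if val != 30:
        base.append(handle(36))
t = size * 14
for size in out:
    size += 2 * 18
print(size)
size = t[t]
size = 34 % out
out = 19 % 5 + 11 % 23

11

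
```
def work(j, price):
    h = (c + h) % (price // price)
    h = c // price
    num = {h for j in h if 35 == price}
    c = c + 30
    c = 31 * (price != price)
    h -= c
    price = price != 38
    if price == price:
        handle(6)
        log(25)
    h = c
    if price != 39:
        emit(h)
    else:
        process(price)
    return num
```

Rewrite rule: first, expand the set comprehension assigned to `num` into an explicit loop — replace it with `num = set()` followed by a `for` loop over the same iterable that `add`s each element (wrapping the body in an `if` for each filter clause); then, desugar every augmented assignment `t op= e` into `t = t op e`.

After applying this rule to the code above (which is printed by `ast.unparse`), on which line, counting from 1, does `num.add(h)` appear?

Transformed code:
def work(j, price):
    h = (c + h) % (price // price)
    h = c // price
    num = set()
    for j in h:
        if 35 == price:
            num.add(h)
    c = c + 30
    c = 31 * (price != price)
    h = h - c
    price = price != 38
    if price == price:
        handle(6)
        log(25)
    h = c
    if price != 39:
        emit(h)
    else:
        process(price)
    return num

7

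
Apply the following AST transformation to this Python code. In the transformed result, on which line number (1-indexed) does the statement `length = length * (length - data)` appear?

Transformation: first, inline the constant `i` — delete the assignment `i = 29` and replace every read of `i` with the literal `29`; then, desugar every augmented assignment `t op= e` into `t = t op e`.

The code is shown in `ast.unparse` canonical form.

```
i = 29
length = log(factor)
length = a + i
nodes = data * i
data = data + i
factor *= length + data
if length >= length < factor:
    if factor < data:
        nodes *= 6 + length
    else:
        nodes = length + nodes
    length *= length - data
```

11

Transformed code:
length = log(factor)
length = a + 29
nodes = data * 29
data = data + 29
factor = factor * (length + data)
if length >= length < factor:
    if factor < data:
        nodes = nodes * (6 + length)
    else:
        nodes = length + nodes
    length = length * (length - data)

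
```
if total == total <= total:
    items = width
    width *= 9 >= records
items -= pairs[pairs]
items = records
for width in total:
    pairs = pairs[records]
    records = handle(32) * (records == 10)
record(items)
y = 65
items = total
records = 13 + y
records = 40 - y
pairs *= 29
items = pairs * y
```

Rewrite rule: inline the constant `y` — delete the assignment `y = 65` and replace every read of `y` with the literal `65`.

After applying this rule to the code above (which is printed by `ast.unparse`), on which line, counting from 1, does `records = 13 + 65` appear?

11

Transformed code:
if total == total <= total:
    items = width
    width *= 9 >= records
items -= pairs[pairs]
items = records
for width in total:
    pairs = pairs[records]
    records = handle(32) * (records == 10)
record(items)
items = total
records = 13 + 65
records = 40 - 65
pairs *= 29
items = pairs * 65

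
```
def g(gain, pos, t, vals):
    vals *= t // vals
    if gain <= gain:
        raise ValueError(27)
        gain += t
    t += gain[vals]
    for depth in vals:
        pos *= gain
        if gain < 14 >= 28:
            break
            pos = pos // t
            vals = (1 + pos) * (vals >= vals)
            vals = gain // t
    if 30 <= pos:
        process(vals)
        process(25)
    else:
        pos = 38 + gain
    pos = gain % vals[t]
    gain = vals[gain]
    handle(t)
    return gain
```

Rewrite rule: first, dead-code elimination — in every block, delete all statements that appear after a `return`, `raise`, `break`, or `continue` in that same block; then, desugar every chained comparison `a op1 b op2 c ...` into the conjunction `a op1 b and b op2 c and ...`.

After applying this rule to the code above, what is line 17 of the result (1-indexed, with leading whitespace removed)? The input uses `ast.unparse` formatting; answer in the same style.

Transformed code:
def g(gain, pos, t, vals):
    vals *= t // vals
    if gain <= gain:
        raise ValueError(27)
    t += gain[vals]
    for depth in vals:
        pos *= gain
        if gain < 14 and 14 >= 28:
            break
    if 30 <= pos:
        process(vals)
        process(25)
    else:
        pos = 38 + gain
    pos = gain % vals[t]
    gain = vals[gain]
    handle(t)
    return gain

handle(t)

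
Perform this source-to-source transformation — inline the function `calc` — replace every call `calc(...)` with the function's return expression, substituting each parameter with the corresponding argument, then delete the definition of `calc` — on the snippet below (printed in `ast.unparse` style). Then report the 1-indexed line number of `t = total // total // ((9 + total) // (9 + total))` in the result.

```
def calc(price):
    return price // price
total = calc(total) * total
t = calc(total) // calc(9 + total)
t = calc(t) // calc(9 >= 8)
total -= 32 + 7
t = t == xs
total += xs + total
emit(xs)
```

2

Transformed code:
total = total // total * total
t = total // total // ((9 + total) // (9 + total))
t = t // t // ((9 >= 8) // (9 >= 8))
total -= 32 + 7
t = t == xs
total += xs + total
emit(xs)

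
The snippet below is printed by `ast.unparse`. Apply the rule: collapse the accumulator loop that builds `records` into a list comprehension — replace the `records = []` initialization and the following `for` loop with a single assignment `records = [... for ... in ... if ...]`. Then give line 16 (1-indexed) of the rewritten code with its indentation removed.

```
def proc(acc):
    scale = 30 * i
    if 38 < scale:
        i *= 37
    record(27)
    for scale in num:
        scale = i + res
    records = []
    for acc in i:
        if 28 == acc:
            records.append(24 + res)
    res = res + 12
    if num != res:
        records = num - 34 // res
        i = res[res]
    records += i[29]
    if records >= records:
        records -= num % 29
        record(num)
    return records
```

Transformed code:
def proc(acc):
    scale = 30 * i
    if 38 < scale:
        i *= 37
    record(27)
    for scale in num:
        scale = i + res
    records = [24 + res for acc in i if 28 == acc]
    res = res + 12
    if num != res:
        records = num - 34 // res
        i = res[res]
    records += i[29]
    if records >= records:
        records -= num % 29
        record(num)
    return records

record(num)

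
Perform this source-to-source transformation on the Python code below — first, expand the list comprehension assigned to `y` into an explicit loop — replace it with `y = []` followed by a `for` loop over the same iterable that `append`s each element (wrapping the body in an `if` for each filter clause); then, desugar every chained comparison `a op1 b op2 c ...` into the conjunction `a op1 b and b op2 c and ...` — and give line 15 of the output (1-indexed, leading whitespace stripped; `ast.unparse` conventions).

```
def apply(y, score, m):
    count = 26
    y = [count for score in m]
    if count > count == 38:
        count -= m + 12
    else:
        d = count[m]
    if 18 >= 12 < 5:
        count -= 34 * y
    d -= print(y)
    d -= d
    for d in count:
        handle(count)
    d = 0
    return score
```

handle(count)

Transformed code:
def apply(y, score, m):
    count = 26
    y = []
    for score in m:
        y.append(count)
    if count > count and count == 38:
        count -= m + 12
    else:
        d = count[m]
    if 18 >= 12 and 12 < 5:
        count -= 34 * y
    d -= print(y)
    d -= d
    for d in count:
        handle(count)
    d = 0
    return score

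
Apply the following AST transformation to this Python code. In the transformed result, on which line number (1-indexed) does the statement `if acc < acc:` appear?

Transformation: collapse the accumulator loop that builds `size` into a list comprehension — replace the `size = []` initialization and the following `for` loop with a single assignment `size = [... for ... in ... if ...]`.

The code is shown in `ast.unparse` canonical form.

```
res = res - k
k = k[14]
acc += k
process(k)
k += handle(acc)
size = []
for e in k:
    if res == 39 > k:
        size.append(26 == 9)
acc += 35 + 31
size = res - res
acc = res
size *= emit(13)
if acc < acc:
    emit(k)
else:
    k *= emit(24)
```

11

Transformed code:
res = res - k
k = k[14]
acc += k
process(k)
k += handle(acc)
size = [26 == 9 for e in k if res == 39 > k]
acc += 35 + 31
size = res - res
acc = res
size *= emit(13)
if acc < acc:
    emit(k)
else:
    k *= emit(24)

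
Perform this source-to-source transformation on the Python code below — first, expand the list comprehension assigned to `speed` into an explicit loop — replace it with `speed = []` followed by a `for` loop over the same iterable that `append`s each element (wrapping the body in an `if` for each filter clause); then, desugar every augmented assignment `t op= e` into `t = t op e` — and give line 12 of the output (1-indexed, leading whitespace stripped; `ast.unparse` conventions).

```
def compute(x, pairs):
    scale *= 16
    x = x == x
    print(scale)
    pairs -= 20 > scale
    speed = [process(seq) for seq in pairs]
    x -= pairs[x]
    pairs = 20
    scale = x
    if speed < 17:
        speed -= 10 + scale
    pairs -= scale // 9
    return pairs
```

if speed < 17:

Transformed code:
def compute(x, pairs):
    scale = scale * 16
    x = x == x
    print(scale)
    pairs = pairs - (20 > scale)
    speed = []
    for seq in pairs:
        speed.append(process(seq))
    x = x - pairs[x]
    pairs = 20
    scale = x
    if speed < 17:
        speed = speed - (10 + scale)
    pairs = pairs - scale // 9
    return pairs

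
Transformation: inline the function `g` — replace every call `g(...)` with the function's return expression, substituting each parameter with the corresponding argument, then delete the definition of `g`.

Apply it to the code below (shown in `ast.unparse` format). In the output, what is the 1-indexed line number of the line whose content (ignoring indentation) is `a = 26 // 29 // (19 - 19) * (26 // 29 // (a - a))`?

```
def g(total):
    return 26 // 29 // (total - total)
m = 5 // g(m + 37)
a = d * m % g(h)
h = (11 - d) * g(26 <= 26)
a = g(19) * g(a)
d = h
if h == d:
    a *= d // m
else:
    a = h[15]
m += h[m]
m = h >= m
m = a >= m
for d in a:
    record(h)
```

Transformed code:
m = 5 // (26 // 29 // (m + 37 - (m + 37)))
a = d * m % (26 // 29 // (h - h))
h = (11 - d) * (26 // 29 // ((26 <= 26) - (26 <= 26)))
a = 26 // 29 // (19 - 19) * (26 // 29 // (a - a))
d = h
if h == d:
    a *= d // m
else:
    a = h[15]
m += h[m]
m = h >= m
m = a >= m
for d in a:
    record(h)

4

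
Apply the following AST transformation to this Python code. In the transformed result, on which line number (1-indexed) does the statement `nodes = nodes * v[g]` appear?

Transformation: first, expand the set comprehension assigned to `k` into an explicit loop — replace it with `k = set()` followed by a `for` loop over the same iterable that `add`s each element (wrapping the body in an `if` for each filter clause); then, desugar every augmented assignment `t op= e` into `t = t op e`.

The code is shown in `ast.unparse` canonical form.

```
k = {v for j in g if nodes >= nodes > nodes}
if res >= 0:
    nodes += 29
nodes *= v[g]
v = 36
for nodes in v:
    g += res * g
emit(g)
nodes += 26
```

Transformed code:
k = set()
for j in g:
    if nodes >= nodes > nodes:
        k.add(v)
if res >= 0:
    nodes = nodes + 29
nodes = nodes * v[g]
v = 36
for nodes in v:
    g = g + res * g
emit(g)
nodes = nodes + 26

7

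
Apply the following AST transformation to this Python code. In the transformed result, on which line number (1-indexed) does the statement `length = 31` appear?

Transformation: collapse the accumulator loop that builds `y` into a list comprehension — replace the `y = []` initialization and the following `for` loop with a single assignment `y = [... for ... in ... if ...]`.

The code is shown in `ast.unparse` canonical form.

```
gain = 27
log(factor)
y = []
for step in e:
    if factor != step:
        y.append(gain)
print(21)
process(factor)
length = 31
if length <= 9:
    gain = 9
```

Transformed code:
gain = 27
log(factor)
y = [gain for step in e if factor != step]
print(21)
process(factor)
length = 31
if length <= 9:
    gain = 9

6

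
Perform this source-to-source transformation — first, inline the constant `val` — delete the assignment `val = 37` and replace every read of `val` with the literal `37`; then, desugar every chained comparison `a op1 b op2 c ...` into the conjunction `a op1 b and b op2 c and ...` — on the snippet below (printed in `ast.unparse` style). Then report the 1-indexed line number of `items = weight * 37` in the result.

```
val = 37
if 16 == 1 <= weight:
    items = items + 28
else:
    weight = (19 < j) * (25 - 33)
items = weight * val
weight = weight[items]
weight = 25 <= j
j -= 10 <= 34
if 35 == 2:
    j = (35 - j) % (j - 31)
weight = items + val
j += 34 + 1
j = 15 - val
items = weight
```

Transformed code:
if 16 == 1 and 1 <= weight:
    items = items + 28
else:
    weight = (19 < j) * (25 - 33)
items = weight * 37
weight = weight[items]
weight = 25 <= j
j -= 10 <= 34
if 35 == 2:
    j = (35 - j) % (j - 31)
weight = items + 37
j += 34 + 1
j = 15 - 37
items = weight

5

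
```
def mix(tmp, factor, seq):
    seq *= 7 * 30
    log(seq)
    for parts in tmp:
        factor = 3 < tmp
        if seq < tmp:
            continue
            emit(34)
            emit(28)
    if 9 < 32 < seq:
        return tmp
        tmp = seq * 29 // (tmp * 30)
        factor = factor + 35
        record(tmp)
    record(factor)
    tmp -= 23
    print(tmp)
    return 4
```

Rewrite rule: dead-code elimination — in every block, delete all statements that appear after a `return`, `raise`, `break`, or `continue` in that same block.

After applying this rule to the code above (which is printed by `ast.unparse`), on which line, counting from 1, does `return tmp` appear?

9

Transformed code:
def mix(tmp, factor, seq):
    seq *= 7 * 30
    log(seq)
    for parts in tmp:
        factor = 3 < tmp
        if seq < tmp:
            continue
    if 9 < 32 < seq:
        return tmp
    record(factor)
    tmp -= 23
    print(tmp)
    return 4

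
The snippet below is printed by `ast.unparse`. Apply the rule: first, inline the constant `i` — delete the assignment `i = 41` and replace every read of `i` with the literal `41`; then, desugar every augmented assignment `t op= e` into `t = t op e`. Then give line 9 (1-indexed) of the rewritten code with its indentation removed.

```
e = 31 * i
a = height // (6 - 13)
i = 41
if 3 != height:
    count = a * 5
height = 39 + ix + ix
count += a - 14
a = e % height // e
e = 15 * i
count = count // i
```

count = count // 41

Transformed code:
e = 31 * 41
a = height // (6 - 13)
if 3 != height:
    count = a * 5
height = 39 + ix + ix
count = count + (a - 14)
a = e % height // e
e = 15 * 41
count = count // 41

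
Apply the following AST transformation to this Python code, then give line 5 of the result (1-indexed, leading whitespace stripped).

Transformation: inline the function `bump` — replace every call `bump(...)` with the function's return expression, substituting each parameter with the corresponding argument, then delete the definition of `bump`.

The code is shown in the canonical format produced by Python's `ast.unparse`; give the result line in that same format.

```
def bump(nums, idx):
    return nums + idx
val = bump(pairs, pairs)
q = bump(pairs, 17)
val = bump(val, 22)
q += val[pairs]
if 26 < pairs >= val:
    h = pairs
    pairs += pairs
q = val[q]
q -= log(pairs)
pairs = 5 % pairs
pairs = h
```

Transformed code:
val = pairs + pairs
q = pairs + 17
val = val + 22
q += val[pairs]
if 26 < pairs >= val:
    h = pairs
    pairs += pairs
q = val[q]
q -= log(pairs)
pairs = 5 % pairs
pairs = h

if 26 < pairs >= val:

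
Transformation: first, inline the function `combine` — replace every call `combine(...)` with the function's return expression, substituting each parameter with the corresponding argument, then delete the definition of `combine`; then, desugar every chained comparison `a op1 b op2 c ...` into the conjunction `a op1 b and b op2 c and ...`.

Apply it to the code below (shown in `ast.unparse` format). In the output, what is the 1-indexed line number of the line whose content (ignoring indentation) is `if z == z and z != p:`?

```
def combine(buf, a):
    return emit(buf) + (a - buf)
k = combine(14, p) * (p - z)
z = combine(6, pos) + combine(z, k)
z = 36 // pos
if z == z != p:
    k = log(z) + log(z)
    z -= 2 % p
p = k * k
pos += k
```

Transformed code:
k = (emit(14) + (p - 14)) * (p - z)
z = emit(6) + (pos - 6) + (emit(z) + (k - z))
z = 36 // pos
if z == z and z != p:
    k = log(z) + log(z)
    z -= 2 % p
p = k * k
pos += k

4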